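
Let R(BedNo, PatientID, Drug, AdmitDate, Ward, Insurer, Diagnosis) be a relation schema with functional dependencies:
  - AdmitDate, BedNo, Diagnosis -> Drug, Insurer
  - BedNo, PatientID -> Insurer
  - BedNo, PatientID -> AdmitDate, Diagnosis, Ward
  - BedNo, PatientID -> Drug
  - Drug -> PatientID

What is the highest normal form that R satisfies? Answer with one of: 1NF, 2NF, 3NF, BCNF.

Candidate keys: {AdmitDate, BedNo, Diagnosis}, {BedNo, Drug}, {BedNo, PatientID}. Prime attributes: {AdmitDate, BedNo, Diagnosis, Drug, PatientID}.
Drug -> PatientID: {Drug}⁺ = {Drug, PatientID}, which is not all of the attributes, so the left side is not a superkey — BCNF is violated.
Its right-hand attributes {PatientID} are all prime, as are those of every other non-superkey FD — the relation is in 3NF.

3NF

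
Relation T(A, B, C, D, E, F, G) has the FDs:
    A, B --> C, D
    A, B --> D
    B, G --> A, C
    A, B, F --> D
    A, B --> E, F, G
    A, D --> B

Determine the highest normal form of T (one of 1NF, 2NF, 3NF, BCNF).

BCNF

Candidate keys: {A, B}, {A, D}, {B, G}. Prime attributes: {A, B, D, G}.
Every FD has a superkey on the left, so the relation is in BCNF.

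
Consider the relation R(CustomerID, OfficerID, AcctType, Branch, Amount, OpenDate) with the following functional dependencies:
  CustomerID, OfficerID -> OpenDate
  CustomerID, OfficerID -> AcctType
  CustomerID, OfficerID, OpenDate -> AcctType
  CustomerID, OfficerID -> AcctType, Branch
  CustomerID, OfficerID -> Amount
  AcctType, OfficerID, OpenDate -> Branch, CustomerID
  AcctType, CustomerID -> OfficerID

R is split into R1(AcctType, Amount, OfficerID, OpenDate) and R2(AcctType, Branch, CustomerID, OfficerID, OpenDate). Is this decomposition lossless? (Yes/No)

Yes

R1 ∩ R2 = {AcctType, OfficerID, OpenDate}; its closure under F is {AcctType, Amount, Branch, CustomerID, OfficerID, OpenDate}.
R1 is contained in that closure, so R1 ∩ R2 -> R1 holds and the join is lossless.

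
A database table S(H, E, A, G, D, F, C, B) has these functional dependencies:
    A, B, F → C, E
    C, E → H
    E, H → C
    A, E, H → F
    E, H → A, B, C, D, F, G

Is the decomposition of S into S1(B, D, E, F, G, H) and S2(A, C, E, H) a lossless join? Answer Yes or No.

Yes

Common attributes: {E, H}; their closure is {A, B, C, D, E, F, G, H}.
Since S1 ⊆ {A, B, C, D, E, F, G, H}, the intersection is a superkey of S1; the decomposition is lossless.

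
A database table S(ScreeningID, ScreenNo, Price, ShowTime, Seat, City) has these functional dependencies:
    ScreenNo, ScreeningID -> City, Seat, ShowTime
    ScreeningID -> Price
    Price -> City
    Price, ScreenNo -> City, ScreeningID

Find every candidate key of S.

{ScreenNo} never appears on the right of any FD, so every key must include it.
{Price, ScreenNo} is a candidate key since {Price, ScreenNo}⁺ = {City, Price, ScreenNo, ScreeningID, Seat, ShowTime} covers every attribute.
{ScreenNo, ScreeningID} is a candidate key since {ScreenNo, ScreeningID}⁺ = {City, Price, ScreenNo, ScreeningID, Seat, ShowTime} covers every attribute.
Any other superkey properly contains one of these, so there are no further candidate keys.

{Price, ScreenNo}, {ScreenNo, ScreeningID}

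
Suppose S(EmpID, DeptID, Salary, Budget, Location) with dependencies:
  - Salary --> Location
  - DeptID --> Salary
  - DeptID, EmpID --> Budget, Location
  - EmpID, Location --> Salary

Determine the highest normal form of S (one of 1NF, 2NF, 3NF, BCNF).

1NF

Candidate key: {DeptID, EmpID}. Prime attributes: {DeptID, EmpID}.
For Salary --> Location we have {Salary}⁺ = {Location, Salary}; {Salary} is not a superkey, so BCNF fails.
Because {Location} is non-prime and the left side of Salary --> Location is not a superkey, the relation is not in 3NF.
The proper key subset {DeptID} of {DeptID, EmpID} determines non-prime {Location, Salary}, so the relation is not even in 2NF.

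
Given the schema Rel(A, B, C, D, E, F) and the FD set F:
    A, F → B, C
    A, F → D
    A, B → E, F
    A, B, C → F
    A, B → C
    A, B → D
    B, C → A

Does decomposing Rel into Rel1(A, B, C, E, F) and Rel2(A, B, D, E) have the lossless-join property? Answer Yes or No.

Common attributes: {A, B, E}; their closure is {A, B, C, D, E, F}.
Since Rel1 ⊆ {A, B, C, D, E, F}, the intersection is a superkey of Rel1; the decomposition is lossless.

Yes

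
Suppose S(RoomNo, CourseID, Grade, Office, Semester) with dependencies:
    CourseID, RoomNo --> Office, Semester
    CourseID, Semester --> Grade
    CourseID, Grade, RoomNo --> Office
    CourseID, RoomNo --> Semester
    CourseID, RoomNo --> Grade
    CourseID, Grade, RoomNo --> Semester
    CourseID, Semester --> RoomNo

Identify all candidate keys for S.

{CourseID, RoomNo}, {CourseID, Semester}

{CourseID} never appears on the right of any FD, so every key must include it.
{CourseID, RoomNo}⁺ = {CourseID, Grade, Office, RoomNo, Semester} — all of the relation — so {CourseID, RoomNo} is a candidate key.
{CourseID, Semester}⁺ = {CourseID, Grade, Office, RoomNo, Semester} — all of the relation — so {CourseID, Semester} is a candidate key.
Any other superkey properly contains one of these, so there are no further candidate keys.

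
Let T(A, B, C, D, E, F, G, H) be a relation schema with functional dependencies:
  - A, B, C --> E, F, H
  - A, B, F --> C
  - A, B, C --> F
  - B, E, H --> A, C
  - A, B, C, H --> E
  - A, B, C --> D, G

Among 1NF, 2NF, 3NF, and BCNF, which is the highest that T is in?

BCNF

Candidate keys: {A, B, C}, {A, B, F}, {B, E, H}. Prime attributes: {A, B, C, E, F, H}.
Each dependency's left side is a superkey — BCNF holds.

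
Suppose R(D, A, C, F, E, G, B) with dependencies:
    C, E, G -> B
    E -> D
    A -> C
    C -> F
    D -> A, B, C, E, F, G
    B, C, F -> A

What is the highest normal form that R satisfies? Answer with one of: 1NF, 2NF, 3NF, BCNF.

Candidate keys: {D}, {E}. Prime attributes: {D, E}.
A -> C breaks BCNF: {A}⁺ = {A, C, F}, so {A} is not a superkey.
A -> C determines the non-prime attribute {C} from a non-superkey — 3NF is violated.
All keys have size 1, which rules out partial dependencies — 2NF is satisfied.

2NF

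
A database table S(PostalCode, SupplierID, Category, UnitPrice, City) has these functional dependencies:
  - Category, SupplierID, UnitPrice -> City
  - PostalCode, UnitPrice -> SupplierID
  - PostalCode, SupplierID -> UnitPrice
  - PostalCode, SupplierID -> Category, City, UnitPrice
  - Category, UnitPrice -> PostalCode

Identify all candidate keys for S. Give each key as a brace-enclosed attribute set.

{Category, UnitPrice}, {PostalCode, SupplierID}, {PostalCode, UnitPrice}

{Category, UnitPrice}⁺ = {Category, City, PostalCode, SupplierID, UnitPrice} — all of the relation — so {Category, UnitPrice} is a candidate key.
{PostalCode, SupplierID}⁺ = {Category, City, PostalCode, SupplierID, UnitPrice} — all of the relation — so {PostalCode, SupplierID} is a candidate key.
{PostalCode, UnitPrice}⁺ = {Category, City, PostalCode, SupplierID, UnitPrice} — all of the relation — so {PostalCode, UnitPrice} is a candidate key.
Any other superkey properly contains one of these, so there are no further candidate keys.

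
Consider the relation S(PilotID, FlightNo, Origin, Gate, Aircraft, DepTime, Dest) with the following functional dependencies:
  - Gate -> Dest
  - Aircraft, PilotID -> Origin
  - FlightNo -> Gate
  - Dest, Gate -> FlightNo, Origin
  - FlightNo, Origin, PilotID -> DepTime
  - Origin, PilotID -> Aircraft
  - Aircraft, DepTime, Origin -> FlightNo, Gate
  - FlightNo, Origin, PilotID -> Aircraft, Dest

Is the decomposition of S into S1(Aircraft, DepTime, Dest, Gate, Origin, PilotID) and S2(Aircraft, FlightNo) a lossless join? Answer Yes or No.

Common attributes: {Aircraft}; their closure is {Aircraft}.
S1 ⊄ {Aircraft} and S2 ⊄ {Aircraft}, so the split is lossy.

No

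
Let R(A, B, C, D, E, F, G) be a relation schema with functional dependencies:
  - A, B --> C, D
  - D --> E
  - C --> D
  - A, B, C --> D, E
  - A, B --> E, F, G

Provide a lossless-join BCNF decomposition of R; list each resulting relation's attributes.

Candidate key of the original relation: {A, B}.
{A, B, C, D, E, F, G}: {D} determines {D, E} here but is not a superkey — split on D --> E, giving {D, E} and {A, B, C, D, F, G}.
{D, E} is in BCNF.
{A, B, C, D, F, G}: {C} determines {C, D} here but is not a superkey — split on C --> D, giving {C, D} and {A, B, C, F, G}.
{C, D} is in BCNF.
{A, B, C, F, G} is in BCNF.

{A, B, C, F, G}; {C, D}; {D, E}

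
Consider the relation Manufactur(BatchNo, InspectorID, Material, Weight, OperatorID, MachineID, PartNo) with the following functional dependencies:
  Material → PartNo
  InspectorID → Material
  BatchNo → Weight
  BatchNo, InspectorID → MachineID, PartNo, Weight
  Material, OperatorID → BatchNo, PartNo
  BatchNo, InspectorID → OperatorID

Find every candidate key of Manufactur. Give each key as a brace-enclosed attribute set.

{BatchNo, InspectorID}, {InspectorID, OperatorID}

{InspectorID} never appears on the right of any FD, so every key must include it.
{BatchNo, InspectorID}⁺ = {BatchNo, InspectorID, MachineID, Material, OperatorID, PartNo, Weight}, which is every attribute, so {BatchNo, InspectorID} is a candidate key.
{InspectorID, OperatorID}⁺ = {BatchNo, InspectorID, MachineID, Material, OperatorID, PartNo, Weight}, which is every attribute, so {InspectorID, OperatorID} is a candidate key.
Any other superkey properly contains one of these, so there are no further candidate keys.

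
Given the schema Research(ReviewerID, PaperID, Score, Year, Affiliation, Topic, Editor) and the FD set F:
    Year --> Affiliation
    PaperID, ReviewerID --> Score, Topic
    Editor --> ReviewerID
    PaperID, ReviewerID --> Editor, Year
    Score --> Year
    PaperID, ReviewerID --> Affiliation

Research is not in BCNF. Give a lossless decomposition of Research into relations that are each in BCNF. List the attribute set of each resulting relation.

{Affiliation, Year}; {Editor, PaperID, Score, Topic}; {Editor, ReviewerID}; {Score, Year}

Candidate keys of the original relation: {Editor, PaperID}, {PaperID, ReviewerID}.
In {Affiliation, Editor, PaperID, ReviewerID, Score, Topic, Year}, {Year} is not a superkey ({Year}⁺ restricted to this set is {Affiliation, Year}), so split on Year --> Affiliation into {Affiliation, Year} and {Editor, PaperID, ReviewerID, Score, Topic, Year}.
{Affiliation, Year} has no BCNF violation.
In {Editor, PaperID, ReviewerID, Score, Topic, Year}, {Editor} is not a superkey ({Editor}⁺ restricted to this set is {Editor, ReviewerID}), so split on Editor --> ReviewerID into {Editor, ReviewerID} and {Editor, PaperID, Score, Topic, Year}.
{Editor, ReviewerID} has no BCNF violation.
In {Editor, PaperID, Score, Topic, Year}, {Score} is not a superkey ({Score}⁺ restricted to this set is {Score, Year}), so split on Score --> Year into {Score, Year} and {Editor, PaperID, Score, Topic}.
{Score, Year} has no BCNF violation.
{Editor, PaperID, Score, Topic} has no BCNF violation.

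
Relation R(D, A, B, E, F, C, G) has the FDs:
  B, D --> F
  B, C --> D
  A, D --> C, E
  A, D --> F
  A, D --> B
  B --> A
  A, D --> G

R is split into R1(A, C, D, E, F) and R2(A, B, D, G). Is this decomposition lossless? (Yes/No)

The shared attributes are {A, D} and {A, D}⁺ = {A, B, C, D, E, F, G}.
This includes all of R1, so the common attributes are a superkey of R1 — the join is lossless.

Yes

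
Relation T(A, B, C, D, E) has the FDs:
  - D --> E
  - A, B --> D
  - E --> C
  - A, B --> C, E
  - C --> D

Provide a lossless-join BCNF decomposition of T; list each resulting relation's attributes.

{A, B, D}; {C, D, E}

Candidate key of the original relation: {A, B}.
{A, B, C, D, E}: {D} determines {C, D, E} here but is not a superkey — split on D --> C, E, giving {C, D, E} and {A, B, D}.
{C, D, E}: every determinant is a superkey — BCNF.
{A, B, D}: every determinant is a superkey — BCNF.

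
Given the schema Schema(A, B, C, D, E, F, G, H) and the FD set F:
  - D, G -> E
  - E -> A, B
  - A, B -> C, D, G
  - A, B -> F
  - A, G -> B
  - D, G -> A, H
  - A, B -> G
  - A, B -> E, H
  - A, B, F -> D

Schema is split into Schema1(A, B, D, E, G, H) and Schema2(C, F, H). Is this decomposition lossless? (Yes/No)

Schema1 ∩ Schema2 = {H}; its closure under F is {H}.
The closure covers neither Schema1 nor Schema2 entirely; the join is not lossless.

No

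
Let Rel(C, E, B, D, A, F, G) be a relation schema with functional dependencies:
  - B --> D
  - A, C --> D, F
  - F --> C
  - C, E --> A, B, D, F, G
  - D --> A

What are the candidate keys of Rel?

{C, E}, {E, F}

{E} never appears on the right of any FD, so every key must include it.
{C, E}⁺ = {A, B, C, D, E, F, G}, which is every attribute, so {C, E} is a candidate key.
{E, F}⁺ = {A, B, C, D, E, F, G}, which is every attribute, so {E, F} is a candidate key.
These are minimal and exhaustive — every other superkey contains one of them.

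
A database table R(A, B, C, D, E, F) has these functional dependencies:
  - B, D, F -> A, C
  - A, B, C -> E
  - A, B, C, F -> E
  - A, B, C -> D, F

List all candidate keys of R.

{A, B, C}, {B, D, F}

No FD produces {B}, so it must be in every candidate key.
{A, B, C}⁺ = {A, B, C, D, E, F}, which is every attribute, so {A, B, C} is a candidate key.
{B, D, F}⁺ = {A, B, C, D, E, F}, which is every attribute, so {B, D, F} is a candidate key.
Any other superkey properly contains one of these, so there are no further candidate keys.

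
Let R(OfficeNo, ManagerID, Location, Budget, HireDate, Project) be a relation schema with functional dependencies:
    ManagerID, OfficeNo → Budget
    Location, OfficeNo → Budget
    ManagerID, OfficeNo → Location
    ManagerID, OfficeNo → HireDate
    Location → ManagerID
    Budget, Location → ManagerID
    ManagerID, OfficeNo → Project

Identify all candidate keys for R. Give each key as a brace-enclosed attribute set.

{Location, OfficeNo}, {ManagerID, OfficeNo}

{OfficeNo} never appears on the right of any FD, so every key must include it.
{Location, OfficeNo}⁺ = {Budget, HireDate, Location, ManagerID, OfficeNo, Project}, which is every attribute, so {Location, OfficeNo} is a candidate key.
{ManagerID, OfficeNo}⁺ = {Budget, HireDate, Location, ManagerID, OfficeNo, Project}, which is every attribute, so {ManagerID, OfficeNo} is a candidate key.
These are minimal and exhaustive — every other superkey contains one of them.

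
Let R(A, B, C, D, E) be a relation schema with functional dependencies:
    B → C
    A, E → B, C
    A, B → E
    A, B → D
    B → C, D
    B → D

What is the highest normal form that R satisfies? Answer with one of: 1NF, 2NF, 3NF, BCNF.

1NF

Candidate keys: {A, B}, {A, E}. Prime attributes: {A, B, E}.
B → C: {B}⁺ = {B, C, D}, which is not all of the attributes, so the left side is not a superkey — BCNF is violated.
B → C determines the non-prime attribute {C} from a non-superkey — 3NF is violated.
Since {B} ⊂ {A, B} and {B}⁺ ⊇ {C, D} with {C, D} non-prime, there is a partial dependency; 2NF fails.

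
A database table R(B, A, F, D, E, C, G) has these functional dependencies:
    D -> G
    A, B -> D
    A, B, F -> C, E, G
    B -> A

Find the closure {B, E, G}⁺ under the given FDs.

{A, B, D, E, G}

Start with {B, E, G}.
B -> A applies; add {A} → now {A, B, E, G}.
A, B -> D applies; add {D} → now {A, B, D, E, G}.
No further FD applies.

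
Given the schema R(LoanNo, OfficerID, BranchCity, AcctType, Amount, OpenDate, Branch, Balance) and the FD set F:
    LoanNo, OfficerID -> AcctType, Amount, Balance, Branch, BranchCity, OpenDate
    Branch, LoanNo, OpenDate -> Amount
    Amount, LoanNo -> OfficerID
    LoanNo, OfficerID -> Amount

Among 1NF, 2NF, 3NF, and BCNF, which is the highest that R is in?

Candidate keys: {Amount, LoanNo}, {Branch, LoanNo, OpenDate}, {LoanNo, OfficerID}. Prime attributes: {Amount, Branch, LoanNo, OfficerID, OpenDate}.
The left-hand side of every FD is a superkey, so BCNF is satisfied.

BCNF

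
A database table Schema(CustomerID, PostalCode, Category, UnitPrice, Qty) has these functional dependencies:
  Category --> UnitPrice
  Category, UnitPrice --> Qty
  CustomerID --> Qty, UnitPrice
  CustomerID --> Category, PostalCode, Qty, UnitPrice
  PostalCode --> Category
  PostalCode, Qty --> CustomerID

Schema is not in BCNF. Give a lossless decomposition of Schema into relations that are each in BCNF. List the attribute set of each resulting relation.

Candidate keys of the original relation: {CustomerID}, {PostalCode}.
Within {Category, CustomerID, PostalCode, Qty, UnitPrice}: {Category}⁺ ∩ {Category, CustomerID, PostalCode, Qty, UnitPrice} = {Category, Qty, UnitPrice}, not the whole set, so Category --> Qty, UnitPrice violates BCNF; decompose into {Category, Qty, UnitPrice} and {Category, CustomerID, PostalCode}.
{Category, Qty, UnitPrice}: every determinant is a superkey — BCNF.
{Category, CustomerID, PostalCode}: every determinant is a superkey — BCNF.

{Category, CustomerID, PostalCode}; {Category, Qty, UnitPrice}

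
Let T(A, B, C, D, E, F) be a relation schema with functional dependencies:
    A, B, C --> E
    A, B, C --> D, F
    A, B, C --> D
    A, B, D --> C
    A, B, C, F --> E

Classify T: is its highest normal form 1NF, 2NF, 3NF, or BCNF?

BCNF

Candidate keys: {A, B, C}, {A, B, D}. Prime attributes: {A, B, C, D}.
Each dependency's left side is a superkey — BCNF holds.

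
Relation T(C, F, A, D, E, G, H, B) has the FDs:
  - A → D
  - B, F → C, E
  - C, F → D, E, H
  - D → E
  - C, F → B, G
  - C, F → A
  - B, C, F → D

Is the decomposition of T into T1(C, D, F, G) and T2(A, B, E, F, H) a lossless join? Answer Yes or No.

Common attributes: {F}; their closure is {F}.
The closure covers neither T1 nor T2 entirely; the join is not lossless.

No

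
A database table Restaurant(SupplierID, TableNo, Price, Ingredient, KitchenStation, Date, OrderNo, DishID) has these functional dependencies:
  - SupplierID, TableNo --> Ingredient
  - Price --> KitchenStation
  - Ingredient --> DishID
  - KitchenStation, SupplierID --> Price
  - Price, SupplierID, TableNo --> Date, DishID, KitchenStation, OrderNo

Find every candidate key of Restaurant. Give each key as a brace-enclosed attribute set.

{SupplierID, TableNo} never appear on the right of any FD, so every key must include all of them.
{KitchenStation, SupplierID, TableNo}⁺ = {Date, DishID, Ingredient, KitchenStation, OrderNo, Price, SupplierID, TableNo} — all of the relation — so {KitchenStation, SupplierID, TableNo} is a candidate key.
{Price, SupplierID, TableNo}⁺ = {Date, DishID, Ingredient, KitchenStation, OrderNo, Price, SupplierID, TableNo} — all of the relation — so {Price, SupplierID, TableNo} is a candidate key.
Any other superkey properly contains one of these, so there are no further candidate keys.

{KitchenStation, SupplierID, TableNo}, {Price, SupplierID, TableNo}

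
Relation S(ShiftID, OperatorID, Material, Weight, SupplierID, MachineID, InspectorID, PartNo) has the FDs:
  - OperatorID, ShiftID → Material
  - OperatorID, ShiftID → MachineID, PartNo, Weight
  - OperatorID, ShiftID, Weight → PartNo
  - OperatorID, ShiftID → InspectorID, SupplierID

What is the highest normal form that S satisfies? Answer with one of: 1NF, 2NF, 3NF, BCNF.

Candidate key: {OperatorID, ShiftID}. Prime attributes: {OperatorID, ShiftID}.
Each dependency's left side is a superkey — BCNF holds.

BCNF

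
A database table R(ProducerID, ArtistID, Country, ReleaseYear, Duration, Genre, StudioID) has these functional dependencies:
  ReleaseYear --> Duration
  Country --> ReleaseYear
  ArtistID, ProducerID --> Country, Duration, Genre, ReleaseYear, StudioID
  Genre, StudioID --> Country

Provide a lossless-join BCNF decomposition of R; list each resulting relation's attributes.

{ArtistID, Genre, ProducerID, StudioID}; {Country, Genre, StudioID}; {Country, ReleaseYear}; {Duration, ReleaseYear}

Candidate key of the original relation: {ArtistID, ProducerID}.
{ArtistID, Country, Duration, Genre, ProducerID, ReleaseYear, StudioID}: {ReleaseYear} determines {Duration, ReleaseYear} here but is not a superkey — split on ReleaseYear --> Duration, giving {Duration, ReleaseYear} and {ArtistID, Country, Genre, ProducerID, ReleaseYear, StudioID}.
{Duration, ReleaseYear}: every determinant is a superkey — BCNF.
{ArtistID, Country, Genre, ProducerID, ReleaseYear, StudioID}: {Country} determines {Country, ReleaseYear} here but is not a superkey — split on Country --> ReleaseYear, giving {Country, ReleaseYear} and {ArtistID, Country, Genre, ProducerID, StudioID}.
{Country, ReleaseYear}: every determinant is a superkey — BCNF.
{ArtistID, Country, Genre, ProducerID, StudioID}: {Genre, StudioID} determines {Country, Genre, StudioID} here but is not a superkey — split on Genre, StudioID --> Country, giving {Country, Genre, StudioID} and {ArtistID, Genre, ProducerID, StudioID}.
{Country, Genre, StudioID}: every determinant is a superkey — BCNF.
{ArtistID, Genre, ProducerID, StudioID}: every determinant is a superkey — BCNF.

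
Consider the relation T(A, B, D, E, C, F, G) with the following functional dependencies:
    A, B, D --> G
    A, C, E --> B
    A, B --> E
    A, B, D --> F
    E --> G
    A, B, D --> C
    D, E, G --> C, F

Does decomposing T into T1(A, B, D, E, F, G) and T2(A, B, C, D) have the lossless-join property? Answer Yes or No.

Common attributes: {A, B, D}; their closure is {A, B, C, D, E, F, G}.
Since T1 ⊆ {A, B, C, D, E, F, G}, the intersection is a superkey of T1; the decomposition is lossless.

Yes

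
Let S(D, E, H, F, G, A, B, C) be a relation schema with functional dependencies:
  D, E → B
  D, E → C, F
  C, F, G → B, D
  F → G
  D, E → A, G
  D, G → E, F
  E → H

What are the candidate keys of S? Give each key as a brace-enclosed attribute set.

{C, F}, {D, E}, {D, F}, {D, G}

Closure of {C, F} is {A, B, C, D, E, F, G, H}, the whole schema; {C, F} is a candidate key.
Closure of {D, E} is {A, B, C, D, E, F, G, H}, the whole schema; {D, E} is a candidate key.
Closure of {D, F} is {A, B, C, D, E, F, G, H}, the whole schema; {D, F} is a candidate key.
Closure of {D, G} is {A, B, C, D, E, F, G, H}, the whole schema; {D, G} is a candidate key.
Any other superkey properly contains one of these, so there are no further candidate keys.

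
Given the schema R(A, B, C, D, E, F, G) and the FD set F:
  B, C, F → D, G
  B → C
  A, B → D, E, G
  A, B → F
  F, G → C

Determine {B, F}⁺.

Start with {B, F}.
B → C applies; add {C} → now {B, C, F}.
B, C, F → D, G applies; add {D, G} → now {B, C, D, F, G}.
No further FD applies.

{B, C, D, F, G}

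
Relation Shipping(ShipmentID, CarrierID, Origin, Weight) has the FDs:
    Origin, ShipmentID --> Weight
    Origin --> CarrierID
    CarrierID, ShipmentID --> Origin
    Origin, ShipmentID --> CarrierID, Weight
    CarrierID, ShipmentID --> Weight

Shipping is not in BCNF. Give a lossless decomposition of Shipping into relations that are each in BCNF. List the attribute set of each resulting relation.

{CarrierID, Origin}; {Origin, ShipmentID, Weight}

Candidate keys of the original relation: {CarrierID, ShipmentID}, {Origin, ShipmentID}.
Within {CarrierID, Origin, ShipmentID, Weight}: {Origin}⁺ ∩ {CarrierID, Origin, ShipmentID, Weight} = {CarrierID, Origin}, not the whole set, so Origin --> CarrierID violates BCNF; decompose into {CarrierID, Origin} and {Origin, ShipmentID, Weight}.
{CarrierID, Origin} is in BCNF.
{Origin, ShipmentID, Weight} is in BCNF.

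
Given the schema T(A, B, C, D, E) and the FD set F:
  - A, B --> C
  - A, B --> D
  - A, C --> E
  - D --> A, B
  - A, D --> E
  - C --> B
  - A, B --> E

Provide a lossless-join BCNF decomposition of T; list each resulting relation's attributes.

{A, C, D, E}; {B, C}

Candidate keys of the original relation: {A, B}, {A, C}, {D}.
In {A, B, C, D, E}, {C} is not a superkey ({C}⁺ restricted to this set is {B, C}), so split on C --> B into {B, C} and {A, C, D, E}.
{B, C}: every determinant is a superkey — BCNF.
{A, C, D, E}: every determinant is a superkey — BCNF.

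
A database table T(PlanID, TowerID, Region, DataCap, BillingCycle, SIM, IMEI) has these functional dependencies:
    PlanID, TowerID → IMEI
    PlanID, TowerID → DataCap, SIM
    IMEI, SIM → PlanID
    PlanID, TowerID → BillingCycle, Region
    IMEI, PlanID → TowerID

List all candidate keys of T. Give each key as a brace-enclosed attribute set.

{IMEI, PlanID}, {IMEI, SIM}, {PlanID, TowerID}

{IMEI, PlanID}⁺ = {BillingCycle, DataCap, IMEI, PlanID, Region, SIM, TowerID} — all of the relation — so {IMEI, PlanID} is a candidate key.
{IMEI, SIM}⁺ = {BillingCycle, DataCap, IMEI, PlanID, Region, SIM, TowerID} — all of the relation — so {IMEI, SIM} is a candidate key.
{PlanID, TowerID}⁺ = {BillingCycle, DataCap, IMEI, PlanID, Region, SIM, TowerID} — all of the relation — so {PlanID, TowerID} is a candidate key.
These are minimal and exhaustive — every other superkey contains one of them.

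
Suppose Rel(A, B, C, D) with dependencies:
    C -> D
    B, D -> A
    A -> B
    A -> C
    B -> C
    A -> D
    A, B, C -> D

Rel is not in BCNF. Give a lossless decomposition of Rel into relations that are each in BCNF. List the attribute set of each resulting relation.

Candidate keys of the original relation: {A}, {B}.
Within {A, B, C, D}: {C}⁺ ∩ {A, B, C, D} = {C, D}, not the whole set, so C -> D violates BCNF; decompose into {C, D} and {A, B, C}.
{C, D} is in BCNF.
{A, B, C} is in BCNF.

{A, B, C}; {C, D}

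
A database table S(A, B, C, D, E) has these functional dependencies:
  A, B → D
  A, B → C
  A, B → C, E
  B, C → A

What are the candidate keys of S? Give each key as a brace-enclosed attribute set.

No FD produces {B}, so it must be in every candidate key.
{A, B} is a candidate key since {A, B}⁺ = {A, B, C, D, E} covers every attribute.
{B, C} is a candidate key since {B, C}⁺ = {A, B, C, D, E} covers every attribute.
Any other superkey properly contains one of these, so there are no further candidate keys.

{A, B}, {B, C}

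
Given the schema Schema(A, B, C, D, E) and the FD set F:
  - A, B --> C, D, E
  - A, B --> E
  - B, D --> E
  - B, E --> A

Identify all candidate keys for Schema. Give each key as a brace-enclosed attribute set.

{A, B}, {B, D}, {B, E}

Attributes never on any right-hand side: {B} — every candidate key must contain it.
{A, B}⁺ = {A, B, C, D, E} — all of the relation — so {A, B} is a candidate key.
{B, D}⁺ = {A, B, C, D, E} — all of the relation — so {B, D} is a candidate key.
{B, E}⁺ = {A, B, C, D, E} — all of the relation — so {B, E} is a candidate key.
These are minimal and exhaustive — every other superkey contains one of them.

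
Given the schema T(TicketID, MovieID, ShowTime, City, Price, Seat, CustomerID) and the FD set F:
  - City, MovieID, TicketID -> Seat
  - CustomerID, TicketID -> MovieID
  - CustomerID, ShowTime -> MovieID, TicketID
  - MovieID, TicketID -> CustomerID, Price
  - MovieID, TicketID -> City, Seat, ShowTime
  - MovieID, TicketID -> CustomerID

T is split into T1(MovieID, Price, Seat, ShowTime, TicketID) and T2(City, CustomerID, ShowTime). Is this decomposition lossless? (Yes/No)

No

T1 ∩ T2 = {ShowTime}; its closure under F is {ShowTime}.
The closure covers neither T1 nor T2 entirely; the join is not lossless.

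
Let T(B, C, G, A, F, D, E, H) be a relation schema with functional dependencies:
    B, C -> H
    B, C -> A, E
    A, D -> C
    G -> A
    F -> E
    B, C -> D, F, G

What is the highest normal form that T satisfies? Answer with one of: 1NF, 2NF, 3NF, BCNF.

Candidate keys: {A, B, D}, {B, C}, {B, D, G}. Prime attributes: {A, B, C, D, G}.
A, D -> C: {A, D}⁺ = {A, C, D}, which is not all of the attributes, so the left side is not a superkey — BCNF is violated.
Because {E} is non-prime and the left side of F -> E is not a superkey, the relation is not in 3NF.
No non-prime attribute depends on a proper subset of any candidate key, so 2NF holds.

2NF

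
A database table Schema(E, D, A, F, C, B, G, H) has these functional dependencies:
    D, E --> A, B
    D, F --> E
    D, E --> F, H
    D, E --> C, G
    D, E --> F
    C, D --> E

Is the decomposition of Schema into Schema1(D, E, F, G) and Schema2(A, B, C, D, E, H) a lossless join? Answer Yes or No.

Yes

Schema1 ∩ Schema2 = {D, E}; its closure under F is {A, B, C, D, E, F, G, H}.
Schema1 is contained in that closure, so Schema1 ∩ Schema2 --> Schema1 holds and the join is lossless.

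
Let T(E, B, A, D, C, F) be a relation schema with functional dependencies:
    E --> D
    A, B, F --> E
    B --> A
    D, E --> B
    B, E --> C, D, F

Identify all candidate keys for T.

{E}⁺ = {A, B, C, D, E, F}, which is every attribute, so {E} is a candidate key.
{B, F}⁺ = {A, B, C, D, E, F}, which is every attribute, so {B, F} is a candidate key.
Any other superkey properly contains one of these, so there are no further candidate keys.

{B, F}, {E}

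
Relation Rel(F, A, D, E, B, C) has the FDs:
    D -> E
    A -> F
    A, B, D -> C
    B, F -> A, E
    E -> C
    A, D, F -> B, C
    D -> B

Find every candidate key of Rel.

{A, D}, {D, F}

Attributes never on any right-hand side: {D} — every candidate key must contain it.
{A, D}⁺ = {A, B, C, D, E, F} — all of the relation — so {A, D} is a candidate key.
{D, F}⁺ = {A, B, C, D, E, F} — all of the relation — so {D, F} is a candidate key.
Any other superkey properly contains one of these, so there are no further candidate keys.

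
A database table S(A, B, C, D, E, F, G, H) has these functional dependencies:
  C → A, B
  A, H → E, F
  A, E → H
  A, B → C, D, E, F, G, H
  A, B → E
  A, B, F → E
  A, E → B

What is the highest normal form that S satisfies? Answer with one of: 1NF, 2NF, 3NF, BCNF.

Candidate keys: {A, B}, {A, E}, {A, H}, {C}. Prime attributes: {A, B, C, E, H}.
Every FD has a superkey on the left, so the relation is in BCNF.

BCNF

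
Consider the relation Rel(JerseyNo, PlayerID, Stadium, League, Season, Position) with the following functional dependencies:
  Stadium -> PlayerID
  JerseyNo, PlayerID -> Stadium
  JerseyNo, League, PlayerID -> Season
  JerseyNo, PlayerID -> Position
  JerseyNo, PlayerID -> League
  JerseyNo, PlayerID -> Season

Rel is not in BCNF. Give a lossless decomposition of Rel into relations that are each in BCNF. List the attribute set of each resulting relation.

Candidate keys of the original relation: {JerseyNo, PlayerID}, {JerseyNo, Stadium}.
{JerseyNo, League, PlayerID, Position, Season, Stadium}: {Stadium} determines {PlayerID, Stadium} here but is not a superkey — split on Stadium -> PlayerID, giving {PlayerID, Stadium} and {JerseyNo, League, Position, Season, Stadium}.
{PlayerID, Stadium} has no BCNF violation.
{JerseyNo, League, Position, Season, Stadium} has no BCNF violation.

{JerseyNo, League, Position, Season, Stadium}; {PlayerID, Stadium}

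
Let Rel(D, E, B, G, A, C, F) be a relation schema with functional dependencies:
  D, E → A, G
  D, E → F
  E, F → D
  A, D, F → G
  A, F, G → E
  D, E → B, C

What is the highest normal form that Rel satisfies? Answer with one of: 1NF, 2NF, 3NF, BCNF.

Candidate keys: {A, D, F}, {A, F, G}, {D, E}, {E, F}. Prime attributes: {A, D, E, F, G}.
Every FD has a superkey on the left, so the relation is in BCNF.

BCNF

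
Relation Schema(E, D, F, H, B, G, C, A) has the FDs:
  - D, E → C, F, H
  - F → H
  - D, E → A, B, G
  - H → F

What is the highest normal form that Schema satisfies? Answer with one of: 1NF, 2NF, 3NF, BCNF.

2NF

Candidate key: {D, E}. Prime attributes: {D, E}.
F → H breaks BCNF: {F}⁺ = {F, H}, so {F} is not a superkey.
F → H has non-prime {H} on the right and a non-superkey on the left, so 3NF fails.
No non-prime attribute depends on a proper subset of any candidate key, so 2NF holds.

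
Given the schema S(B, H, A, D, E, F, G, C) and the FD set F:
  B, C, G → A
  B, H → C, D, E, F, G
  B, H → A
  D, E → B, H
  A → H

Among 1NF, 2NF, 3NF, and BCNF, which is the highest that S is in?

3NF

Candidate keys: {A, B}, {B, C, G}, {B, H}, {D, E}. Prime attributes: {A, B, C, D, E, G, H}.
For A → H we have {A}⁺ = {A, H}; {A} is not a superkey, so BCNF fails.
But every attribute on its right side ({H}) is prime, and the same holds for every other non-superkey FD, so 3NF still holds.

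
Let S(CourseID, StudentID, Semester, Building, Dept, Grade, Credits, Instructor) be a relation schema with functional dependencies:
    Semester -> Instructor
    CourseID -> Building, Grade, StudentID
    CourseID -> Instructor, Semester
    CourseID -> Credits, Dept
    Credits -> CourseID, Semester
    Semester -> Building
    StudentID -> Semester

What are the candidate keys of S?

{CourseID}⁺ = {Building, CourseID, Credits, Dept, Grade, Instructor, Semester, StudentID}, which is every attribute, so {CourseID} is a candidate key.
{Credits}⁺ = {Building, CourseID, Credits, Dept, Grade, Instructor, Semester, StudentID}, which is every attribute, so {Credits} is a candidate key.
No proper subset of any of these is a key, and no other minimal superkey exists.

{CourseID}, {Credits}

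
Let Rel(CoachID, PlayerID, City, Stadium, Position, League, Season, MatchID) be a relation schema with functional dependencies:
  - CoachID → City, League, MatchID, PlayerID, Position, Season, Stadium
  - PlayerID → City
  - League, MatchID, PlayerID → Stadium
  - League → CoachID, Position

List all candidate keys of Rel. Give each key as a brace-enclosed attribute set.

{CoachID} is a candidate key since {CoachID}⁺ = {City, CoachID, League, MatchID, PlayerID, Position, Season, Stadium} covers every attribute.
{League} is a candidate key since {League}⁺ = {City, CoachID, League, MatchID, PlayerID, Position, Season, Stadium} covers every attribute.
Any other superkey properly contains one of these, so there are no further candidate keys.

{CoachID}, {League}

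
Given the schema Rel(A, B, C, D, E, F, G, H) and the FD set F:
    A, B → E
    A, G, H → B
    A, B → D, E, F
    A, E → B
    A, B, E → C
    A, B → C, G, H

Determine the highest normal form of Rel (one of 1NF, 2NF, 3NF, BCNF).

Candidate keys: {A, B}, {A, E}, {A, G, H}. Prime attributes: {A, B, E, G, H}.
The left-hand side of every FD is a superkey, so BCNF is satisfied.

BCNF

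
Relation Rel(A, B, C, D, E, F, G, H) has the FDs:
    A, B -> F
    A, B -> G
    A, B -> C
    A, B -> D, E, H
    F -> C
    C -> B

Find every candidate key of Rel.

{A, B}, {A, C}, {A, F}

No FD produces {A}, so it must be in every candidate key.
{A, B} is a candidate key since {A, B}⁺ = {A, B, C, D, E, F, G, H} covers every attribute.
{A, C} is a candidate key since {A, C}⁺ = {A, B, C, D, E, F, G, H} covers every attribute.
{A, F} is a candidate key since {A, F}⁺ = {A, B, C, D, E, F, G, H} covers every attribute.
No proper subset of any of these is a key, and no other minimal superkey exists.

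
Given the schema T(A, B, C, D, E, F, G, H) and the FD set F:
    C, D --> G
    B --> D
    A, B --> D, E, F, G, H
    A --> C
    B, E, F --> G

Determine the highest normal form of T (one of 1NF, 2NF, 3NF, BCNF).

Candidate key: {A, B}. Prime attributes: {A, B}.
C, D --> G: {C, D}⁺ = {C, D, G}, which is not all of the attributes, so the left side is not a superkey — BCNF is violated.
C, D --> G has non-prime {G} on the right and a non-superkey on the left, so 3NF fails.
The proper key subset {A} of {A, B} determines non-prime {C}, so the relation is not even in 2NF.

1NF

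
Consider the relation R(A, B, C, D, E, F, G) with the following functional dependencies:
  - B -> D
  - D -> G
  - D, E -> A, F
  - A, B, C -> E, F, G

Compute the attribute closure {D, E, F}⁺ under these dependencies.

Start with {D, E, F}.
D -> G applies; add {G} → now {D, E, F, G}.
D, E -> A, F applies; add {A} → now {A, D, E, F, G}.
No further FD applies.

{A, D, E, F, G}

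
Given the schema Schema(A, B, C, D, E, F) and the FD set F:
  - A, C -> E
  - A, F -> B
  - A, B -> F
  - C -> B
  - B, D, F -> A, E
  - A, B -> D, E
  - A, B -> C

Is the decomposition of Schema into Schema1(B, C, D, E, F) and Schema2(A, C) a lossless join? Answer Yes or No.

No

Common attributes: {C}; their closure is {B, C}.
Schema1 ⊄ {B, C} and Schema2 ⊄ {B, C}, so the split is lossy.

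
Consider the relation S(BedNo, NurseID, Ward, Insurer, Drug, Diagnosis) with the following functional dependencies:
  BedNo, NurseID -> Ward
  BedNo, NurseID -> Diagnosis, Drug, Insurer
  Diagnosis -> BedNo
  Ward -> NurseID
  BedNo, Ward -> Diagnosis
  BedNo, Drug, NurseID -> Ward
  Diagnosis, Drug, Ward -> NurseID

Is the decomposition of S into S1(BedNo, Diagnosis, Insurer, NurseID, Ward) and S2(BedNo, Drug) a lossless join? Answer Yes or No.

No

The shared attributes are {BedNo} and {BedNo}⁺ = {BedNo}.
S1 ⊄ {BedNo} and S2 ⊄ {BedNo}, so the split is lossy.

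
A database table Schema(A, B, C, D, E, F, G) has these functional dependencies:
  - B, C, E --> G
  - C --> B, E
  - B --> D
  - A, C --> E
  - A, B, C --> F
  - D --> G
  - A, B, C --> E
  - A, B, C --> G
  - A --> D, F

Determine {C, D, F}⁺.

Start with {C, D, F}.
C --> B, E applies; add {B, E} → now {B, C, D, E, F}.
D --> G applies; add {G} → now {B, C, D, E, F, G}.
No further FD applies.

{B, C, D, E, F, G}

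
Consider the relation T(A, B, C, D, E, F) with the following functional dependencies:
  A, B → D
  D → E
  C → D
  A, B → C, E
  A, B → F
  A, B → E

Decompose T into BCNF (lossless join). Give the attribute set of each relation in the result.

Candidate key of the original relation: {A, B}.
Within {A, B, C, D, E, F}: {D}⁺ ∩ {A, B, C, D, E, F} = {D, E}, not the whole set, so D → E violates BCNF; decompose into {D, E} and {A, B, C, D, F}.
{D, E} is in BCNF.
Within {A, B, C, D, F}: {C}⁺ ∩ {A, B, C, D, F} = {C, D}, not the whole set, so C → D violates BCNF; decompose into {C, D} and {A, B, C, F}.
{C, D} is in BCNF.
{A, B, C, F} is in BCNF.

{A, B, C, F}; {C, D}; {D, E}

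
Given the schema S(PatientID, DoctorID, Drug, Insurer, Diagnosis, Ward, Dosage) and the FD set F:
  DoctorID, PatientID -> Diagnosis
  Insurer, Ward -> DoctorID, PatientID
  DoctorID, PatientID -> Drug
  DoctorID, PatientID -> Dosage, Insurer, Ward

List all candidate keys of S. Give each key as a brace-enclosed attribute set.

{DoctorID, PatientID}, {Insurer, Ward}

{DoctorID, PatientID} is a candidate key since {DoctorID, PatientID}⁺ = {Diagnosis, DoctorID, Dosage, Drug, Insurer, PatientID, Ward} covers every attribute.
{Insurer, Ward} is a candidate key since {Insurer, Ward}⁺ = {Diagnosis, DoctorID, Dosage, Drug, Insurer, PatientID, Ward} covers every attribute.
These are minimal and exhaustive — every other superkey contains one of them.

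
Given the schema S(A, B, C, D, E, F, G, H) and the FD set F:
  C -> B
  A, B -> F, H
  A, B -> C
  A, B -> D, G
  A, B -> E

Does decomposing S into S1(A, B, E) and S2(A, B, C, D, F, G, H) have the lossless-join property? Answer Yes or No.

Yes

S1 ∩ S2 = {A, B}; its closure under F is {A, B, C, D, E, F, G, H}.
Since S1 ⊆ {A, B, C, D, E, F, G, H}, the intersection is a superkey of S1; the decomposition is lossless.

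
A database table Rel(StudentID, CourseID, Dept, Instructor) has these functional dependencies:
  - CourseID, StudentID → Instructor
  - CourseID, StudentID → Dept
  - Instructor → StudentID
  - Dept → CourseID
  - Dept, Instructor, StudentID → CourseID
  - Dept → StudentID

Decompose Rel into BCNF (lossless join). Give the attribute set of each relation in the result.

{CourseID, Dept, Instructor}; {Instructor, StudentID}

Candidate keys of the original relation: {CourseID, Instructor}, {CourseID, StudentID}, {Dept}.
In {CourseID, Dept, Instructor, StudentID}, {Instructor} is not a superkey ({Instructor}⁺ restricted to this set is {Instructor, StudentID}), so split on Instructor → StudentID into {Instructor, StudentID} and {CourseID, Dept, Instructor}.
{Instructor, StudentID}: every determinant is a superkey — BCNF.
{CourseID, Dept, Instructor}: every determinant is a superkey — BCNF.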